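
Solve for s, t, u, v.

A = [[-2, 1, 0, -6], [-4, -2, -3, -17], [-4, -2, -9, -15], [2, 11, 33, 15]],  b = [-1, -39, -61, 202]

Forward elimination on [A|b]:
R2 <- R2 - (2)*R1:  [   0   -4   -3   -5  -37 ]
R3 <- R3 - (2)*R1:  [   0   -4   -9   -3  -59 ]
R4 <- R4 - (-1)*R1:  [   0   12   33    9  201 ]
R3 <- R3 - (1)*R2:  [   0    0   -6    2  -22 ]
R4 <- R4 - (-3)*R2:  [  0   0  24  -6  90 ]
R4 <- R4 - (-4)*R3:  [ 0  0  0  2  2 ]
Row echelon form:
[ -2   1   0  -6  |   -1 ]
[  0  -4  -3  -5  |  -37 ]
[  0   0  -6   2  |  -22 ]
[  0   0   0   2  |    2 ]
Back-substitution:
v = (2) / 2 = 1
u = (-22 - (2)*(1)) / -6 = 4
t = (-37 - (-3)*(4) - (-5)*(1)) / -4 = 5
s = (-1 - (1)*(5) - (-6)*(1)) / -2 = 0

(0, 5, 4, 1)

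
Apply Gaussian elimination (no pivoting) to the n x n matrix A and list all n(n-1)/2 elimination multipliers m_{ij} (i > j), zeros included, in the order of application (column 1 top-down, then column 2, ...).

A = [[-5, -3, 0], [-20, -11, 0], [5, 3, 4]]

multipliers: 4, -1, 0

Forward elimination:
R2 <- R2 - (4)*R1:  [ 0  1  0 ]
R3 <- R3 - (-1)*R1:  [ 0  0  4 ]
R3: entry in column 2 is already 0 -> m_{32} = 0 (no row operation needed)
Multipliers (in order of application): m_{21} = 4, m_{31} = -1, m_{32} = 0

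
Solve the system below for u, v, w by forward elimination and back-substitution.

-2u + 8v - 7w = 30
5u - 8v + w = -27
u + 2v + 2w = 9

(1, 4, 0)

Forward elimination on [A|b]:
R2 <- R2 - (-5/2)*R1:  [     0     12  -33/2     48 ]
R3 <- R3 - (-1/2)*R1:  [    0     6  -3/2    24 ]
R3 <- R3 - (1/2)*R2:  [    0     0  27/4     0 ]
Row echelon form:
[ -2   8     -7  |  30 ]
[  0  12  -33/2  |  48 ]
[  0   0   27/4  |   0 ]
Back-substitution:
w = (0) / (27/4) = 0
v = (48 - (-33/2)*(0)) / 12 = 4
u = (30 - (8)*(4) - (-7)*(0)) / -2 = 1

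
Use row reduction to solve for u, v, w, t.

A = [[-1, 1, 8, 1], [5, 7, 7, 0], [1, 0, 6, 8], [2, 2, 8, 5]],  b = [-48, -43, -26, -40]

(4, -4, -5, 0)

Forward elimination on [A|b]:
R2 <- R2 - (-5)*R1:  [    0    12    47     5  -283 ]
R3 <- R3 - (-1)*R1:  [   0    1   14    9  -74 ]
R4 <- R4 - (-2)*R1:  [    0     4    24     7  -136 ]
R3 <- R3 - (1/12)*R2:  [       0        0   121/12   103/12  -605/12 ]
R4 <- R4 - (1/3)*R2:  [      0       0    25/3    16/3  -125/3 ]
R4 <- R4 - (100/121)*R3:  [        0         0         0  -213/121         0 ]
Row echelon form:
[ -1   1       8         1  |      -48 ]
[  0  12      47         5  |     -283 ]
[  0   0  121/12    103/12  |  -605/12 ]
[  0   0       0  -213/121  |        0 ]
Back-substitution:
t = (0) / (-213/121) = 0
w = (-605/12 - (103/12)*(0)) / (121/12) = -5
v = (-283 - (47)*(-5) - (5)*(0)) / 12 = -4
u = (-48 - (1)*(-4) - (8)*(-5) - (1)*(0)) / -1 = 4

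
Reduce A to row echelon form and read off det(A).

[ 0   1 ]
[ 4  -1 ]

Forward elimination:
R1 <-> R2   (pivot in column 1 was zero)
[ 4  -1 ]
[ 0   1 ]
Upper-triangular form:
[ 4  -1 ]
[ 0   1 ]
det(A) = (-1)^1 * (4) * (1) = -4  (1 row swap -> sign -1)

det(A) = -4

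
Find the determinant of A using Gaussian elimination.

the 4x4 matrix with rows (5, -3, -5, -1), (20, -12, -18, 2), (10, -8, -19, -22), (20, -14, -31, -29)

det(A) = 20

Forward elimination:
R2 <- R2 - (4)*R1:  [ 0  0  2  6 ]
R3 <- R3 - (2)*R1:  [   0   -2   -9  -20 ]
R4 <- R4 - (4)*R1:  [   0   -2  -11  -25 ]
R2 <-> R3   (pivot in column 2 was zero)
[ 5  -3   -5   -1 ]
[ 0  -2   -9  -20 ]
[ 0   0    2    6 ]
[ 0  -2  -11  -25 ]
R4 <- R4 - (1)*R2:  [  0   0  -2  -5 ]
R4 <- R4 - (-1)*R3:  [ 0  0  0  1 ]
Upper-triangular form:
[ 5  -3  -5   -1 ]
[ 0  -2  -9  -20 ]
[ 0   0   2    6 ]
[ 0   0   0    1 ]
det(A) = (-1)^1 * (5) * (-2) * (2) * (1) = 20  (1 row swap -> sign -1)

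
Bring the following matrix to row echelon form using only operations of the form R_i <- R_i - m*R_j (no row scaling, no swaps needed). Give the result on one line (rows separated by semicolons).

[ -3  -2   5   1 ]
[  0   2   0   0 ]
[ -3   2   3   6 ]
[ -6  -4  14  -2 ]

Forward elimination:
R3 <- R3 - (1)*R1:  [  0   4  -2   5 ]
R4 <- R4 - (2)*R1:  [  0   0   4  -4 ]
R3 <- R3 - (2)*R2:  [  0   0  -2   5 ]
R4 <- R4 - (-2)*R3:  [ 0  0  0  6 ]
Row echelon form:
[ -3  -2   5  1 ]
[  0   2   0  0 ]
[  0   0  -2  5 ]
[  0   0   0  6 ]

REF = [-3 -2 5 1; 0 2 0 0; 0 0 -2 5; 0 0 0 6]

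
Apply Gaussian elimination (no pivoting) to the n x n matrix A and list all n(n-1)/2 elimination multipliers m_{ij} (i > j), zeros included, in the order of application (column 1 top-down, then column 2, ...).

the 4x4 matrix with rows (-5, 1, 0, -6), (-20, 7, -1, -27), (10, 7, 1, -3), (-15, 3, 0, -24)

multipliers: 4, -2, 3, 3, 0, 0

Forward elimination:
R2 <- R2 - (4)*R1:  [  0   3  -1  -3 ]
R3 <- R3 - (-2)*R1:  [   0    9    1  -15 ]
R4 <- R4 - (3)*R1:  [  0   0   0  -6 ]
R3 <- R3 - (3)*R2:  [  0   0   4  -6 ]
R4: entry in column 2 is already 0 -> m_{42} = 0 (no row operation needed)
R4: entry in column 3 is already 0 -> m_{43} = 0 (no row operation needed)
Multipliers (in order of application): m_{21} = 4, m_{31} = -2, m_{41} = 3, m_{32} = 3, m_{42} = 0, m_{43} = 0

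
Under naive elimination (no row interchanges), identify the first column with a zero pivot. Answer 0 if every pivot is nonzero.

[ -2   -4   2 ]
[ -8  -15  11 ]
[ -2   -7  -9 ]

first zero-pivot column = 0

Naive forward elimination:
R2 <- R2 - (4)*R1:  [ 0  1  3 ]
R3 <- R3 - (1)*R1:  [   0   -3  -11 ]
R3 <- R3 - (-3)*R2:  [  0   0  -2 ]
All pivots nonzero; naive elimination completes without hitting a zero pivot.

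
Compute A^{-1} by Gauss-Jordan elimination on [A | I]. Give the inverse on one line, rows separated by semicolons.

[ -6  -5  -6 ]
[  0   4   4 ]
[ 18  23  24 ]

inverse = [1/12 -3/8 1/12; 3/2 -3/4 1/2; -3/2 1 -1/2]

Gauss-Jordan on [A | I]:
R1 <- (1/-6)*R1:  [    1   5/6     1  |  -1/6     0     0 ]
R3 <- R3 - (18)*R1:  [ 0  8  6  |  3  0  1 ]
R2 <- (1/4)*R2:  [   0    1    1  |    0  1/4    0 ]
R1 <- R1 - (5/6)*R2:  [     1      0    1/6  |   -1/6  -5/24      0 ]
R3 <- R3 - (8)*R2:  [  0   0  -2  |   3  -2   1 ]
R3 <- (1/-2)*R3:  [    0     0     1  |  -3/2     1  -1/2 ]
R1 <- R1 - (1/6)*R3:  [    1     0     0  |  1/12  -3/8  1/12 ]
R2 <- R2 - (1)*R3:  [    0     1     0  |   3/2  -3/4   1/2 ]
Right block of [I | A^{-1}] is the inverse:
[ 1/12  -3/8  1/12 ]
[  3/2  -3/4   1/2 ]
[ -3/2     1  -1/2 ]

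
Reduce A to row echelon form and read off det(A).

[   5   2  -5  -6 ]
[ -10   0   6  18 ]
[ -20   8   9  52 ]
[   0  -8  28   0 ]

Forward elimination:
R2 <- R2 - (-2)*R1:  [  0   4  -4   6 ]
R3 <- R3 - (-4)*R1:  [   0   16  -11   28 ]
R3 <- R3 - (4)*R2:  [ 0  0  5  4 ]
R4 <- R4 - (-2)*R2:  [  0   0  20  12 ]
R4 <- R4 - (4)*R3:  [  0   0   0  -4 ]
Upper-triangular form:
[ 5  2  -5  -6 ]
[ 0  4  -4   6 ]
[ 0  0   5   4 ]
[ 0  0   0  -4 ]
det(A) = (-1)^0 * (5) * (4) * (5) * (-4) = -400  (0 row swaps -> sign +1)

det(A) = -400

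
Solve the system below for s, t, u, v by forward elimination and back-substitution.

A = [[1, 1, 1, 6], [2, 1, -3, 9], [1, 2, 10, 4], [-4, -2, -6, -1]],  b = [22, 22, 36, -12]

(0, -5, 3, 4)

Forward elimination on [A|b]:
R2 <- R2 - (2)*R1:  [   0   -1   -5   -3  -22 ]
R3 <- R3 - (1)*R1:  [  0   1   9  -2  14 ]
R4 <- R4 - (-4)*R1:  [  0   2  -2  23  76 ]
R3 <- R3 - (-1)*R2:  [  0   0   4  -5  -8 ]
R4 <- R4 - (-2)*R2:  [   0    0  -12   17   32 ]
R4 <- R4 - (-3)*R3:  [ 0  0  0  2  8 ]
Row echelon form:
[ 1   1   1   6  |   22 ]
[ 0  -1  -5  -3  |  -22 ]
[ 0   0   4  -5  |   -8 ]
[ 0   0   0   2  |    8 ]
Back-substitution:
v = (8) / 2 = 4
u = (-8 - (-5)*(4)) / 4 = 3
t = (-22 - (-5)*(3) - (-3)*(4)) / -1 = -5
s = (22 - (1)*(-5) - (1)*(3) - (6)*(4)) / 1 = 0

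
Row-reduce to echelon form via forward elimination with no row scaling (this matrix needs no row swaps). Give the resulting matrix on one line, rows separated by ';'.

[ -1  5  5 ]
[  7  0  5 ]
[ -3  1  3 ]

Forward elimination:
R2 <- R2 - (-7)*R1:  [  0  35  40 ]
R3 <- R3 - (3)*R1:  [   0  -14  -12 ]
R3 <- R3 - (-2/5)*R2:  [ 0  0  4 ]
Row echelon form:
[ -1   5   5 ]
[  0  35  40 ]
[  0   0   4 ]

REF = [-1 5 5; 0 35 40; 0 0 4]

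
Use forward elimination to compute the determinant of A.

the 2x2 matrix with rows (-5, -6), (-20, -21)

Forward elimination:
R2 <- R2 - (4)*R1:  [ 0  3 ]
Upper-triangular form:
[ -5  -6 ]
[  0   3 ]
det(A) = (-1)^0 * (-5) * (3) = -15  (0 row swaps -> sign +1)

det(A) = -15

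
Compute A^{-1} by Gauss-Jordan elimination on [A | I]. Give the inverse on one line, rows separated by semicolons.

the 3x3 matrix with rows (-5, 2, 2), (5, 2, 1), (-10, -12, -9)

inverse = [-3/10 -3/10 -1/10; 7/4 13/4 3/4; -2 -4 -1]

Gauss-Jordan on [A | I]:
R1 <- (1/-5)*R1:  [    1  -2/5  -2/5  |  -1/5     0     0 ]
R2 <- R2 - (5)*R1:  [ 0  4  3  |  1  1  0 ]
R3 <- R3 - (-10)*R1:  [   0  -16  -13  |   -2    0    1 ]
R2 <- (1/4)*R2:  [   0    1  3/4  |  1/4  1/4    0 ]
R1 <- R1 - (-2/5)*R2:  [     1      0  -1/10  |  -1/10   1/10      0 ]
R3 <- R3 - (-16)*R2:  [  0   0  -1  |   2   4   1 ]
R3 <- (1/-1)*R3:  [  0   0   1  |  -2  -4  -1 ]
R1 <- R1 - (-1/10)*R3:  [     1      0      0  |  -3/10  -3/10  -1/10 ]
R2 <- R2 - (3/4)*R3:  [    0     1     0  |   7/4  13/4   3/4 ]
Right block of [I | A^{-1}] is the inverse:
[ -3/10  -3/10  -1/10 ]
[   7/4   13/4    3/4 ]
[    -2     -4     -1 ]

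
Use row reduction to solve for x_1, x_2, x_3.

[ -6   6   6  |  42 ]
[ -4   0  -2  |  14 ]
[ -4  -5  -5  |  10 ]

(-5, -1, 3)

Forward elimination on [A|b]:
R2 <- R2 - (2/3)*R1:  [   0   -4   -6  -14 ]
R3 <- R3 - (2/3)*R1:  [   0   -9   -9  -18 ]
R3 <- R3 - (9/4)*R2:  [    0     0   9/2  27/2 ]
Row echelon form:
[ -6   6    6  |    42 ]
[  0  -4   -6  |   -14 ]
[  0   0  9/2  |  27/2 ]
Back-substitution:
x_3 = (27/2) / (9/2) = 3
x_2 = (-14 - (-6)*(3)) / -4 = -1
x_1 = (42 - (6)*(-1) - (6)*(3)) / -6 = -5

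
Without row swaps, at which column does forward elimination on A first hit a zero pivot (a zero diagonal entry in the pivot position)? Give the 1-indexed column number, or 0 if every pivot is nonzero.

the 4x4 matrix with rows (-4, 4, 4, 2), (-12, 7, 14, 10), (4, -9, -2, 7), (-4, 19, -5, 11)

first zero-pivot column = 3

Naive forward elimination:
R2 <- R2 - (3)*R1:  [  0  -5   2   4 ]
R3 <- R3 - (-1)*R1:  [  0  -5   2   9 ]
R4 <- R4 - (1)*R1:  [  0  15  -9   9 ]
R3 <- R3 - (1)*R2:  [ 0  0  0  5 ]
R4 <- R4 - (-3)*R2:  [  0   0  -3  21 ]
Matrix at this point:
[ -4   4   4   2 ]
[  0  -5   2   4 ]
[  0   0   0   5 ]
[  0   0  -3  21 ]
Pivot entry (3,3) is zero but row 4 has -3 in column 3 -> naive elimination stops; a row interchange (e.g. R3 <-> R4) would be required here.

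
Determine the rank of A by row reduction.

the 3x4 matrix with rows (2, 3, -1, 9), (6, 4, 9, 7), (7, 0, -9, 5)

Row reduction:
R2 <- R2 - (3)*R1:  [   0   -5   12  -20 ]
R3 <- R3 - (7/2)*R1:  [     0  -21/2  -11/2  -53/2 ]
R3 <- R3 - (21/10)*R2:  [       0        0  -307/10     31/2 ]
Row echelon form:
[ 2   3       -1     9 ]
[ 0  -5       12   -20 ]
[ 0   0  -307/10  31/2 ]
Nonzero rows / pivot columns: 3

rank(A) = 3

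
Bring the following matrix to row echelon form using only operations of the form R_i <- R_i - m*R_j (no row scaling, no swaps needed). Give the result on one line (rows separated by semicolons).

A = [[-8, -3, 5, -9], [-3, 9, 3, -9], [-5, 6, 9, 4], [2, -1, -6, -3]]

REF = [-8 -3 5 -9; 0 81/8 9/8 -45/8; 0 0 5 14; 0 0 0 98/15]

Forward elimination:
R2 <- R2 - (3/8)*R1:  [     0   81/8    9/8  -45/8 ]
R3 <- R3 - (5/8)*R1:  [    0  63/8  47/8  77/8 ]
R4 <- R4 - (-1/4)*R1:  [     0   -7/4  -19/4  -21/4 ]
R3 <- R3 - (7/9)*R2:  [  0   0   5  14 ]
R4 <- R4 - (-14/81)*R2:  [     0      0  -41/9  -56/9 ]
R4 <- R4 - (-41/45)*R3:  [     0      0      0  98/15 ]
Row echelon form:
[ -8    -3    5     -9 ]
[  0  81/8  9/8  -45/8 ]
[  0     0    5     14 ]
[  0     0    0  98/15 ]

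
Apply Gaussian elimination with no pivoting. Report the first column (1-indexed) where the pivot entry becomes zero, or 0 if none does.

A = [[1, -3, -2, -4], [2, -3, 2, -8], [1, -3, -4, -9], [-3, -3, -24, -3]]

Naive forward elimination:
R2 <- R2 - (2)*R1:  [ 0  3  6  0 ]
R3 <- R3 - (1)*R1:  [  0   0  -2  -5 ]
R4 <- R4 - (-3)*R1:  [   0  -12  -30  -15 ]
R4 <- R4 - (-4)*R2:  [   0    0   -6  -15 ]
R4 <- R4 - (3)*R3:  [ 0  0  0  0 ]
Matrix at this point:
[ 1  -3  -2  -4 ]
[ 0   3   6   0 ]
[ 0   0  -2  -5 ]
[ 0   0   0   0 ]
Pivot entry (4,4) in the last row is zero and there are no rows below to swap with -> zero pivot in column 4 (A is singular).

first zero-pivot column = 4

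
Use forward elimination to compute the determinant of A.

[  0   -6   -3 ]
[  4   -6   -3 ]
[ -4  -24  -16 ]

det(A) = -96

Forward elimination:
R1 <-> R2   (pivot in column 1 was zero)
[  4   -6   -3 ]
[  0   -6   -3 ]
[ -4  -24  -16 ]
R3 <- R3 - (-1)*R1:  [   0  -30  -19 ]
R3 <- R3 - (5)*R2:  [  0   0  -4 ]
Upper-triangular form:
[ 4  -6  -3 ]
[ 0  -6  -3 ]
[ 0   0  -4 ]
det(A) = (-1)^1 * (4) * (-6) * (-4) = -96  (1 row swap -> sign -1)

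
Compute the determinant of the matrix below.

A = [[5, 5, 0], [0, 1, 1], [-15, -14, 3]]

det(A) = 10

Forward elimination:
R3 <- R3 - (-3)*R1:  [ 0  1  3 ]
R3 <- R3 - (1)*R2:  [ 0  0  2 ]
Upper-triangular form:
[ 5  5  0 ]
[ 0  1  1 ]
[ 0  0  2 ]
det(A) = (-1)^0 * (5) * (1) * (2) = 10  (0 row swaps -> sign +1)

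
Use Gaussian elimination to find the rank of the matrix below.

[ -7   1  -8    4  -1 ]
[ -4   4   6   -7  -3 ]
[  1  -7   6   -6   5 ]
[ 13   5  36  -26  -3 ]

Row reduction:
R2 <- R2 - (4/7)*R1:  [     0   24/7   74/7  -65/7  -17/7 ]
R3 <- R3 - (-1/7)*R1:  [     0  -48/7   34/7  -38/7   34/7 ]
R4 <- R4 - (-13/7)*R1:  [      0    48/7   148/7  -130/7   -34/7 ]
R3 <- R3 - (-2)*R2:  [   0    0   26  -24    0 ]
R4 <- R4 - (2)*R2:  [ 0  0  0  0  0 ]
Row echelon form:
[ -7     1    -8      4     -1 ]
[  0  24/7  74/7  -65/7  -17/7 ]
[  0     0    26    -24      0 ]
[  0     0     0      0      0 ]
Nonzero rows / pivot columns: 3

rank(A) = 3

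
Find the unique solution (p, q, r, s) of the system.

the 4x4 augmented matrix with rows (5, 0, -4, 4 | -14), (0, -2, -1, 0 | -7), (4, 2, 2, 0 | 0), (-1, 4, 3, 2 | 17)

Forward elimination on [A|b]:
R3 <- R3 - (4/5)*R1:  [     0      2   26/5  -16/5   56/5 ]
R4 <- R4 - (-1/5)*R1:  [    0     4  11/5  14/5  71/5 ]
R3 <- R3 - (-1)*R2:  [     0      0   21/5  -16/5   21/5 ]
R4 <- R4 - (-2)*R2:  [    0     0   1/5  14/5   1/5 ]
R4 <- R4 - (1/21)*R3:  [     0      0      0  62/21      0 ]
Row echelon form:
[ 5   0    -4      4  |   -14 ]
[ 0  -2    -1      0  |    -7 ]
[ 0   0  21/5  -16/5  |  21/5 ]
[ 0   0     0  62/21  |     0 ]
Back-substitution:
s = (0) / (62/21) = 0
r = (21/5 - (-16/5)*(0)) / (21/5) = 1
q = (-7 - (-1)*(1)) / -2 = 3
p = (-14 - (-4)*(1) - (4)*(0)) / 5 = -2

(-2, 3, 1, 0)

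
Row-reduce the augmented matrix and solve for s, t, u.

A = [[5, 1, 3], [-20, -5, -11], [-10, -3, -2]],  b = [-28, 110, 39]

Forward elimination on [A|b]:
R2 <- R2 - (-4)*R1:  [  0  -1   1  -2 ]
R3 <- R3 - (-2)*R1:  [   0   -1    4  -17 ]
R3 <- R3 - (1)*R2:  [   0    0    3  -15 ]
Row echelon form:
[ 5   1  3  |  -28 ]
[ 0  -1  1  |   -2 ]
[ 0   0  3  |  -15 ]
Back-substitution:
u = (-15) / 3 = -5
t = (-2 - (1)*(-5)) / -1 = -3
s = (-28 - (1)*(-3) - (3)*(-5)) / 5 = -2

(-2, -3, -5)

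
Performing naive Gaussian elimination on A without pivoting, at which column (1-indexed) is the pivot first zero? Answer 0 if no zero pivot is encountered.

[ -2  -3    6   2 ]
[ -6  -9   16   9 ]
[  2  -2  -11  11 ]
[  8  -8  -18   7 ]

first zero-pivot column = 2

Naive forward elimination:
R2 <- R2 - (3)*R1:  [  0   0  -2   3 ]
R3 <- R3 - (-1)*R1:  [  0  -5  -5  13 ]
R4 <- R4 - (-4)*R1:  [   0  -20    6   15 ]
Matrix at this point:
[ -2   -3   6   2 ]
[  0    0  -2   3 ]
[  0   -5  -5  13 ]
[  0  -20   6  15 ]
Pivot entry (2,2) is zero but row 3 has -5 in column 2 -> naive elimination stops; a row interchange (e.g. R2 <-> R3) would be required here.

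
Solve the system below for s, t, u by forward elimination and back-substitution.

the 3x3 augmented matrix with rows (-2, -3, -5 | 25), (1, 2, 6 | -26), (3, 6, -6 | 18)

(-4, 1, -4)

Forward elimination on [A|b]:
R2 <- R2 - (-1/2)*R1:  [     0    1/2    7/2  -27/2 ]
R3 <- R3 - (-3/2)*R1:  [     0    3/2  -27/2  111/2 ]
R3 <- R3 - (3)*R2:  [   0    0  -24   96 ]
Row echelon form:
[ -2   -3   -5  |     25 ]
[  0  1/2  7/2  |  -27/2 ]
[  0    0  -24  |     96 ]
Back-substitution:
u = (96) / -24 = -4
t = (-27/2 - (7/2)*(-4)) / (1/2) = 1
s = (25 - (-3)*(1) - (-5)*(-4)) / -2 = -4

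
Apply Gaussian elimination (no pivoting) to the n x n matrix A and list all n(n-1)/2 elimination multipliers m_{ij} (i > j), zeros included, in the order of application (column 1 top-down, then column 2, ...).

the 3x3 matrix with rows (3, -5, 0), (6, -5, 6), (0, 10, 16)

multipliers: 2, 0, 2

Forward elimination:
R2 <- R2 - (2)*R1:  [ 0  5  6 ]
R3: entry in column 1 is already 0 -> m_{31} = 0 (no row operation needed)
R3 <- R3 - (2)*R2:  [ 0  0  4 ]
Multipliers (in order of application): m_{21} = 2, m_{31} = 0, m_{32} = 2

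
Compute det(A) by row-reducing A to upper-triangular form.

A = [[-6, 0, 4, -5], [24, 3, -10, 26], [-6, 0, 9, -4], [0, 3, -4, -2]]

det(A) = 540

Forward elimination:
R2 <- R2 - (-4)*R1:  [ 0  3  6  6 ]
R3 <- R3 - (1)*R1:  [ 0  0  5  1 ]
R4 <- R4 - (1)*R2:  [   0    0  -10   -8 ]
R4 <- R4 - (-2)*R3:  [  0   0   0  -6 ]
Upper-triangular form:
[ -6  0  4  -5 ]
[  0  3  6   6 ]
[  0  0  5   1 ]
[  0  0  0  -6 ]
det(A) = (-1)^0 * (-6) * (3) * (5) * (-6) = 540  (0 row swaps -> sign +1)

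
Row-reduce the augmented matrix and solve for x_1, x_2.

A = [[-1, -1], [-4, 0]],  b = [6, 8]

(-2, -4)

Forward elimination on [A|b]:
R2 <- R2 - (4)*R1:  [   0    4  -16 ]
Row echelon form:
[ -1  -1  |    6 ]
[  0   4  |  -16 ]
Back-substitution:
x_2 = (-16) / 4 = -4
x_1 = (6 - (-1)*(-4)) / -1 = -2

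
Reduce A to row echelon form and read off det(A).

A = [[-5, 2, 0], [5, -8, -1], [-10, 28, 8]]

Forward elimination:
R2 <- R2 - (-1)*R1:  [  0  -6  -1 ]
R3 <- R3 - (2)*R1:  [  0  24   8 ]
R3 <- R3 - (-4)*R2:  [ 0  0  4 ]
Upper-triangular form:
[ -5   2   0 ]
[  0  -6  -1 ]
[  0   0   4 ]
det(A) = (-1)^0 * (-5) * (-6) * (4) = 120  (0 row swaps -> sign +1)

det(A) = 120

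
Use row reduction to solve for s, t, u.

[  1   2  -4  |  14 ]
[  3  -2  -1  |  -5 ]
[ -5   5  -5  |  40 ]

Forward elimination on [A|b]:
R2 <- R2 - (3)*R1:  [   0   -8   11  -47 ]
R3 <- R3 - (-5)*R1:  [   0   15  -25  110 ]
R3 <- R3 - (-15/8)*R2:  [     0      0  -35/8  175/8 ]
Row echelon form:
[ 1   2     -4  |     14 ]
[ 0  -8     11  |    -47 ]
[ 0   0  -35/8  |  175/8 ]
Back-substitution:
u = (175/8) / (-35/8) = -5
t = (-47 - (11)*(-5)) / -8 = -1
s = (14 - (2)*(-1) - (-4)*(-5)) / 1 = -4

(-4, -1, -5)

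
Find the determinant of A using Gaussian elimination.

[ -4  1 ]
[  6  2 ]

det(A) = -14

Forward elimination:
R2 <- R2 - (-3/2)*R1:  [   0  7/2 ]
Upper-triangular form:
[ -4    1 ]
[  0  7/2 ]
det(A) = (-1)^0 * (-4) * (7/2) = -14  (0 row swaps -> sign +1)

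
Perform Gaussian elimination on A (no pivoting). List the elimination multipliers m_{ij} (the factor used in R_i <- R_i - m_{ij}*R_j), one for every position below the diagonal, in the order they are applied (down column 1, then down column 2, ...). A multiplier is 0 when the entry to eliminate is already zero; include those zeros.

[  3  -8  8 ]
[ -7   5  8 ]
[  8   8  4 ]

Forward elimination:
R2 <- R2 - (-7/3)*R1:  [     0  -41/3   80/3 ]
R3 <- R3 - (8/3)*R1:  [     0   88/3  -52/3 ]
R3 <- R3 - (-88/41)*R2:  [       0        0  1636/41 ]
Multipliers (in order of application): m_{21} = -7/3, m_{31} = 8/3, m_{32} = -88/41

multipliers: -7/3, 8/3, -88/41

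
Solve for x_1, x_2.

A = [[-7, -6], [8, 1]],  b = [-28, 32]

Forward elimination on [A|b]:
R2 <- R2 - (-8/7)*R1:  [     0  -41/7      0 ]
Row echelon form:
[ -7     -6  |  -28 ]
[  0  -41/7  |    0 ]
Back-substitution:
x_2 = (0) / (-41/7) = 0
x_1 = (-28 - (-6)*(0)) / -7 = 4

(4, 0)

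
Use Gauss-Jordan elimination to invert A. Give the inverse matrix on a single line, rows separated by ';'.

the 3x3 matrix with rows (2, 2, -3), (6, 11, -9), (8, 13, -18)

inverse = [27/20 1/20 -1/4; -3/5 1/5 0; 1/6 1/6 -1/6]

Gauss-Jordan on [A | I]:
R1 <- (1/2)*R1:  [    1     1  -3/2  |   1/2     0     0 ]
R2 <- R2 - (6)*R1:  [  0   5   0  |  -3   1   0 ]
R3 <- R3 - (8)*R1:  [  0   5  -6  |  -4   0   1 ]
R2 <- (1/5)*R2:  [    0     1     0  |  -3/5   1/5     0 ]
R1 <- R1 - (1)*R2:  [     1      0   -3/2  |  11/10   -1/5      0 ]
R3 <- R3 - (5)*R2:  [  0   0  -6  |  -1  -1   1 ]
R3 <- (1/-6)*R3:  [    0     0     1  |   1/6   1/6  -1/6 ]
R1 <- R1 - (-3/2)*R3:  [     1      0      0  |  27/20   1/20   -1/4 ]
Right block of [I | A^{-1}] is the inverse:
[ 27/20  1/20  -1/4 ]
[  -3/5   1/5     0 ]
[   1/6   1/6  -1/6 ]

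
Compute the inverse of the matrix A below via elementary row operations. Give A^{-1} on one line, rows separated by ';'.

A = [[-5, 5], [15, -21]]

Gauss-Jordan on [A | I]:
R1 <- (1/-5)*R1:  [    1    -1  |  -1/5     0 ]
R2 <- R2 - (15)*R1:  [  0  -6  |   3   1 ]
R2 <- (1/-6)*R2:  [    0     1  |  -1/2  -1/6 ]
R1 <- R1 - (-1)*R2:  [     1      0  |  -7/10   -1/6 ]
Right block of [I | A^{-1}] is the inverse:
[ -7/10  -1/6 ]
[  -1/2  -1/6 ]

inverse = [-7/10 -1/6; -1/2 -1/6]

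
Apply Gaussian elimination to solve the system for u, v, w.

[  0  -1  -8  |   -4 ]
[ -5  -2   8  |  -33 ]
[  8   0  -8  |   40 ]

(5, 4, 0)

Forward elimination on [A|b]:
R1 <-> R2   (pivot in column 1 was zero)
[ -5  -2   8  -33 ]
[  0  -1  -8   -4 ]
[  8   0  -8   40 ]
R3 <- R3 - (-8/5)*R1:  [     0  -16/5   24/5  -64/5 ]
R3 <- R3 - (16/5)*R2:  [     0      0  152/5      0 ]
Row echelon form:
[ -5  -2      8  |  -33 ]
[  0  -1     -8  |   -4 ]
[  0   0  152/5  |    0 ]
Back-substitution:
w = (0) / (152/5) = 0
v = (-4 - (-8)*(0)) / -1 = 4
u = (-33 - (-2)*(4) - (8)*(0)) / -5 = 5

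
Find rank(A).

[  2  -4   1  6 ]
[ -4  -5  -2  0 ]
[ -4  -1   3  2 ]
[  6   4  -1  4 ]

Row reduction:
R2 <- R2 - (-2)*R1:  [   0  -13    0   12 ]
R3 <- R3 - (-2)*R1:  [  0  -9   5  14 ]
R4 <- R4 - (3)*R1:  [   0   16   -4  -14 ]
R3 <- R3 - (9/13)*R2:  [     0      0      5  74/13 ]
R4 <- R4 - (-16/13)*R2:  [     0      0     -4  10/13 ]
R4 <- R4 - (-4/5)*R3:  [      0       0       0  346/65 ]
Row echelon form:
[ 2   -4  1       6 ]
[ 0  -13  0      12 ]
[ 0    0  5   74/13 ]
[ 0    0  0  346/65 ]
Nonzero rows / pivot columns: 4

rank(A) = 4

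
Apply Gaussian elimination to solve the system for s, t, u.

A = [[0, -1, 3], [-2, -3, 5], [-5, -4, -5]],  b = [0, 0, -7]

(-2, 3, 1)

Forward elimination on [A|b]:
R1 <-> R2   (pivot in column 1 was zero)
[ -2  -3   5   0 ]
[  0  -1   3   0 ]
[ -5  -4  -5  -7 ]
R3 <- R3 - (5/2)*R1:  [     0    7/2  -35/2     -7 ]
R3 <- R3 - (-7/2)*R2:  [  0   0  -7  -7 ]
Row echelon form:
[ -2  -3   5  |   0 ]
[  0  -1   3  |   0 ]
[  0   0  -7  |  -7 ]
Back-substitution:
u = (-7) / -7 = 1
t = (0 - (3)*(1)) / -1 = 3
s = (0 - (-3)*(3) - (5)*(1)) / -2 = -2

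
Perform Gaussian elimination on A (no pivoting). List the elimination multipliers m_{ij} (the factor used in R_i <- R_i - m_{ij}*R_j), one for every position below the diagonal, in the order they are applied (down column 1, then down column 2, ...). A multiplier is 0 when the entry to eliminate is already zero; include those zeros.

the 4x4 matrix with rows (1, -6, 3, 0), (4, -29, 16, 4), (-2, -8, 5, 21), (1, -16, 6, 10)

Forward elimination:
R2 <- R2 - (4)*R1:  [  0  -5   4   4 ]
R3 <- R3 - (-2)*R1:  [   0  -20   11   21 ]
R4 <- R4 - (1)*R1:  [   0  -10    3   10 ]
R3 <- R3 - (4)*R2:  [  0   0  -5   5 ]
R4 <- R4 - (2)*R2:  [  0   0  -5   2 ]
R4 <- R4 - (1)*R3:  [  0   0   0  -3 ]
Multipliers (in order of application): m_{21} = 4, m_{31} = -2, m_{41} = 1, m_{32} = 4, m_{42} = 2, m_{43} = 1

multipliers: 4, -2, 1, 4, 2, 1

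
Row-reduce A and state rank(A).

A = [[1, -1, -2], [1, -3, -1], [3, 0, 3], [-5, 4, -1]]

Row reduction:
R2 <- R2 - (1)*R1:  [  0  -2   1 ]
R3 <- R3 - (3)*R1:  [ 0  3  9 ]
R4 <- R4 - (-5)*R1:  [   0   -1  -11 ]
R3 <- R3 - (-3/2)*R2:  [    0     0  21/2 ]
R4 <- R4 - (1/2)*R2:  [     0      0  -23/2 ]
R4 <- R4 - (-23/21)*R3:  [ 0  0  0 ]
Row echelon form:
[ 1  -1    -2 ]
[ 0  -2     1 ]
[ 0   0  21/2 ]
[ 0   0     0 ]
Nonzero rows / pivot columns: 3

rank(A) = 3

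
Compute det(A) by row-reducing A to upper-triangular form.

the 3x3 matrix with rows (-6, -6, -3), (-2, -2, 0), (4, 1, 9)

det(A) = -18

Forward elimination:
R2 <- R2 - (1/3)*R1:  [ 0  0  1 ]
R3 <- R3 - (-2/3)*R1:  [  0  -3   7 ]
R2 <-> R3   (pivot in column 2 was zero)
[ -6  -6  -3 ]
[  0  -3   7 ]
[  0   0   1 ]
Upper-triangular form:
[ -6  -6  -3 ]
[  0  -3   7 ]
[  0   0   1 ]
det(A) = (-1)^1 * (-6) * (-3) * (1) = -18  (1 row swap -> sign -1)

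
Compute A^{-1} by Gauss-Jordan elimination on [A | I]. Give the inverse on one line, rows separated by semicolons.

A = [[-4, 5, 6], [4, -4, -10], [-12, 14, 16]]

inverse = [19/6 1/6 -13/12; 7/3 1/3 -2/3; 1/3 -1/6 -1/6]

Gauss-Jordan on [A | I]:
R1 <- (1/-4)*R1:  [    1  -5/4  -3/2  |  -1/4     0     0 ]
R2 <- R2 - (4)*R1:  [  0   1  -4  |   1   1   0 ]
R3 <- R3 - (-12)*R1:  [  0  -1  -2  |  -3   0   1 ]
R1 <- R1 - (-5/4)*R2:  [     1      0  -13/2  |      1    5/4      0 ]
R3 <- R3 - (-1)*R2:  [  0   0  -6  |  -2   1   1 ]
R3 <- (1/-6)*R3:  [    0     0     1  |   1/3  -1/6  -1/6 ]
R1 <- R1 - (-13/2)*R3:  [      1       0       0  |    19/6     1/6  -13/12 ]
R2 <- R2 - (-4)*R3:  [    0     1     0  |   7/3   1/3  -2/3 ]
Right block of [I | A^{-1}] is the inverse:
[ 19/6   1/6  -13/12 ]
[  7/3   1/3    -2/3 ]
[  1/3  -1/6    -1/6 ]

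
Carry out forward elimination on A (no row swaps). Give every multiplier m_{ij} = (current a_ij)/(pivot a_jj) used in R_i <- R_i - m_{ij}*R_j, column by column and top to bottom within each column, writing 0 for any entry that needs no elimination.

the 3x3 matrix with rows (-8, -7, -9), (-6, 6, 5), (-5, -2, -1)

multipliers: 3/4, 5/8, 19/90

Forward elimination:
R2 <- R2 - (3/4)*R1:  [    0  45/4  47/4 ]
R3 <- R3 - (5/8)*R1:  [    0  19/8  37/8 ]
R3 <- R3 - (19/90)*R2:  [      0       0  193/90 ]
Multipliers (in order of application): m_{21} = 3/4, m_{31} = 5/8, m_{32} = 19/90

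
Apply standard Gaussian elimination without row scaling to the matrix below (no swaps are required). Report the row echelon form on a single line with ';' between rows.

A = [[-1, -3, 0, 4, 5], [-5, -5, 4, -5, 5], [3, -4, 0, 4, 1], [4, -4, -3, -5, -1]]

Forward elimination:
R2 <- R2 - (5)*R1:  [   0   10    4  -25  -20 ]
R3 <- R3 - (-3)*R1:  [   0  -13    0   16   16 ]
R4 <- R4 - (-4)*R1:  [   0  -16   -3   11   19 ]
R3 <- R3 - (-13/10)*R2:  [     0      0   26/5  -33/2    -10 ]
R4 <- R4 - (-8/5)*R2:  [    0     0  17/5   -29   -13 ]
R4 <- R4 - (17/26)*R3:  [       0        0        0  -947/52   -84/13 ]
Row echelon form:
[ -1  -3     0        4       5 ]
[  0  10     4      -25     -20 ]
[  0   0  26/5    -33/2     -10 ]
[  0   0     0  -947/52  -84/13 ]

REF = [-1 -3 0 4 5; 0 10 4 -25 -20; 0 0 26/5 -33/2 -10; 0 0 0 -947/52 -84/13]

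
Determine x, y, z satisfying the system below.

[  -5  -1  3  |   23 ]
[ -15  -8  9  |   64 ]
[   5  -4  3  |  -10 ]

(-3, 1, 3)

Forward elimination on [A|b]:
R2 <- R2 - (3)*R1:  [  0  -5   0  -5 ]
R3 <- R3 - (-1)*R1:  [  0  -5   6  13 ]
R3 <- R3 - (1)*R2:  [  0   0   6  18 ]
Row echelon form:
[ -5  -1  3  |  23 ]
[  0  -5  0  |  -5 ]
[  0   0  6  |  18 ]
Back-substitution:
z = (18) / 6 = 3
y = (-5) / -5 = 1
x = (23 - (-1)*(1) - (3)*(3)) / -5 = -3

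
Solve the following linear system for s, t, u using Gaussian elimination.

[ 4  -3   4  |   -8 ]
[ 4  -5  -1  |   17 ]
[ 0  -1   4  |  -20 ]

Forward elimination on [A|b]:
R2 <- R2 - (1)*R1:  [  0  -2  -5  25 ]
R3 <- R3 - (1/2)*R2:  [     0      0   13/2  -65/2 ]
Row echelon form:
[ 4  -3     4  |     -8 ]
[ 0  -2    -5  |     25 ]
[ 0   0  13/2  |  -65/2 ]
Back-substitution:
u = (-65/2) / (13/2) = -5
t = (25 - (-5)*(-5)) / -2 = 0
s = (-8 - (-3)*(0) - (4)*(-5)) / 4 = 3

(3, 0, -5)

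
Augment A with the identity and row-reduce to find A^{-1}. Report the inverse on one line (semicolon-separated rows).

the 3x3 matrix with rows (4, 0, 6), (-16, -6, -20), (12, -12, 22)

inverse = [-31/8 -3/4 3/8; 7/6 1/6 -1/6; 11/4 1/2 -1/4]

Gauss-Jordan on [A | I]:
R1 <- (1/4)*R1:  [   1    0  3/2  |  1/4    0    0 ]
R2 <- R2 - (-16)*R1:  [  0  -6   4  |   4   1   0 ]
R3 <- R3 - (12)*R1:  [   0  -12    4  |   -3    0    1 ]
R2 <- (1/-6)*R2:  [    0     1  -2/3  |  -2/3  -1/6     0 ]
R3 <- R3 - (-12)*R2:  [   0    0   -4  |  -11   -2    1 ]
R3 <- (1/-4)*R3:  [    0     0     1  |  11/4   1/2  -1/4 ]
R1 <- R1 - (3/2)*R3:  [     1      0      0  |  -31/8   -3/4    3/8 ]
R2 <- R2 - (-2/3)*R3:  [    0     1     0  |   7/6   1/6  -1/6 ]
Right block of [I | A^{-1}] is the inverse:
[ -31/8  -3/4   3/8 ]
[   7/6   1/6  -1/6 ]
[  11/4   1/2  -1/4 ]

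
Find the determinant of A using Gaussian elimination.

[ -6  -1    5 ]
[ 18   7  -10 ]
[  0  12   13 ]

det(A) = 48

Forward elimination:
R2 <- R2 - (-3)*R1:  [ 0  4  5 ]
R3 <- R3 - (3)*R2:  [  0   0  -2 ]
Upper-triangular form:
[ -6  -1   5 ]
[  0   4   5 ]
[  0   0  -2 ]
det(A) = (-1)^0 * (-6) * (4) * (-2) = 48  (0 row swaps -> sign +1)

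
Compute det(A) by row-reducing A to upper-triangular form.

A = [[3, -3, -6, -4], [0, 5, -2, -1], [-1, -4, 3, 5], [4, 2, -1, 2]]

det(A) = -504

Forward elimination:
R3 <- R3 - (-1/3)*R1:  [    0    -5     1  11/3 ]
R4 <- R4 - (4/3)*R1:  [    0     6     7  22/3 ]
R3 <- R3 - (-1)*R2:  [   0    0   -1  8/3 ]
R4 <- R4 - (6/5)*R2:  [      0       0    47/5  128/15 ]
R4 <- R4 - (-47/5)*R3:  [     0      0      0  168/5 ]
Upper-triangular form:
[ 3  -3  -6     -4 ]
[ 0   5  -2     -1 ]
[ 0   0  -1    8/3 ]
[ 0   0   0  168/5 ]
det(A) = (-1)^0 * (3) * (5) * (-1) * (168/5) = -504  (0 row swaps -> sign +1)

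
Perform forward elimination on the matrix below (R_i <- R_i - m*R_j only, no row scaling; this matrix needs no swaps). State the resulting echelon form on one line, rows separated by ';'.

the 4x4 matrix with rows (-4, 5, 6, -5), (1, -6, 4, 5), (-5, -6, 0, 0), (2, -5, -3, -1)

REF = [-4 5 6 -5; 0 -19/4 11/2 15/4; 0 0 -412/19 -65/19; 0 0 0 -2067/412]

Forward elimination:
R2 <- R2 - (-1/4)*R1:  [     0  -19/4   11/2   15/4 ]
R3 <- R3 - (5/4)*R1:  [     0  -49/4  -15/2   25/4 ]
R4 <- R4 - (-1/2)*R1:  [    0  -5/2     0  -7/2 ]
R3 <- R3 - (49/19)*R2:  [       0        0  -412/19   -65/19 ]
R4 <- R4 - (10/19)*R2:  [       0        0   -55/19  -104/19 ]
R4 <- R4 - (55/412)*R3:  [         0          0          0  -2067/412 ]
Row echelon form:
[ -4      5        6         -5 ]
[  0  -19/4     11/2       15/4 ]
[  0      0  -412/19     -65/19 ]
[  0      0        0  -2067/412 ]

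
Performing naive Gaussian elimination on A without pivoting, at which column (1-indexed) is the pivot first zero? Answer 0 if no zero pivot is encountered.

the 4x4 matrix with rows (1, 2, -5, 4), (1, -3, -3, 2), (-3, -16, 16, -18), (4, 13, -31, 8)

first zero-pivot column = 0

Naive forward elimination:
R2 <- R2 - (1)*R1:  [  0  -5   2  -2 ]
R3 <- R3 - (-3)*R1:  [   0  -10    1   -6 ]
R4 <- R4 - (4)*R1:  [   0    5  -11   -8 ]
R3 <- R3 - (2)*R2:  [  0   0  -3  -2 ]
R4 <- R4 - (-1)*R2:  [   0    0   -9  -10 ]
R4 <- R4 - (3)*R3:  [  0   0   0  -4 ]
All pivots nonzero; naive elimination completes without hitting a zero pivot.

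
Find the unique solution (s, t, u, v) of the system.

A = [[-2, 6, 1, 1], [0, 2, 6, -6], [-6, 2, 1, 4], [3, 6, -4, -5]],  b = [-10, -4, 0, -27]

Forward elimination on [A|b]:
R3 <- R3 - (3)*R1:  [   0  -16   -2    1   30 ]
R4 <- R4 - (-3/2)*R1:  [    0    15  -5/2  -7/2   -42 ]
R3 <- R3 - (-8)*R2:  [   0    0   46  -47   -2 ]
R4 <- R4 - (15/2)*R2:  [     0      0  -95/2   83/2    -12 ]
R4 <- R4 - (-95/92)*R3:  [       0        0        0  -647/92  -647/46 ]
Row echelon form:
[ -2  6   1        1  |      -10 ]
[  0  2   6       -6  |       -4 ]
[  0  0  46      -47  |       -2 ]
[  0  0   0  -647/92  |  -647/46 ]
Back-substitution:
v = (-647/46) / (-647/92) = 2
u = (-2 - (-47)*(2)) / 46 = 2
t = (-4 - (6)*(2) - (-6)*(2)) / 2 = -2
s = (-10 - (6)*(-2) - (1)*(2) - (1)*(2)) / -2 = 1

(1, -2, 2, 2)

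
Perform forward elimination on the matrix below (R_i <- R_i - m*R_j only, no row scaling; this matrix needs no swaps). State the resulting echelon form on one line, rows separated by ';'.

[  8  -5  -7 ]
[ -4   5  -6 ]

REF = [8 -5 -7; 0 5/2 -19/2]

Forward elimination:
R2 <- R2 - (-1/2)*R1:  [     0    5/2  -19/2 ]
Row echelon form:
[ 8   -5     -7 ]
[ 0  5/2  -19/2 ]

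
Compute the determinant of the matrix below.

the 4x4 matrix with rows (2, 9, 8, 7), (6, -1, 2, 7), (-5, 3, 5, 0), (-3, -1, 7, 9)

det(A) = -1242

Forward elimination:
R2 <- R2 - (3)*R1:  [   0  -28  -22  -14 ]
R3 <- R3 - (-5/2)*R1:  [    0  51/2    25  35/2 ]
R4 <- R4 - (-3/2)*R1:  [    0  25/2    19  39/2 ]
R3 <- R3 - (-51/56)*R2:  [      0       0  139/28    19/4 ]
R4 <- R4 - (-25/56)*R2:  [      0       0  257/28    53/4 ]
R4 <- R4 - (257/139)*R3:  [       0        0        0  621/139 ]
Upper-triangular form:
[ 2    9       8        7 ]
[ 0  -28     -22      -14 ]
[ 0    0  139/28     19/4 ]
[ 0    0       0  621/139 ]
det(A) = (-1)^0 * (2) * (-28) * (139/28) * (621/139) = -1242  (0 row swaps -> sign +1)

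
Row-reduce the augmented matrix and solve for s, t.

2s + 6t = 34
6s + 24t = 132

Forward elimination on [A|b]:
R2 <- R2 - (3)*R1:  [  0   6  30 ]
Row echelon form:
[ 2  6  |  34 ]
[ 0  6  |  30 ]
Back-substitution:
t = (30) / 6 = 5
s = (34 - (6)*(5)) / 2 = 2

(2, 5)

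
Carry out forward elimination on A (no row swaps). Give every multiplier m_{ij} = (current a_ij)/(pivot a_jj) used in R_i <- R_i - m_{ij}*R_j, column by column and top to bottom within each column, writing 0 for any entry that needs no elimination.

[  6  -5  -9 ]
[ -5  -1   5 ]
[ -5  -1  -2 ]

Forward elimination:
R2 <- R2 - (-5/6)*R1:  [     0  -31/6   -5/2 ]
R3 <- R3 - (-5/6)*R1:  [     0  -31/6  -19/2 ]
R3 <- R3 - (1)*R2:  [  0   0  -7 ]
Multipliers (in order of application): m_{21} = -5/6, m_{31} = -5/6, m_{32} = 1

multipliers: -5/6, -5/6, 1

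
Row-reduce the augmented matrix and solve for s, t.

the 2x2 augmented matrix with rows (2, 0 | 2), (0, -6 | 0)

Forward elimination on [A|b]:
Row echelon form:
[ 2   0  |  2 ]
[ 0  -6  |  0 ]
Back-substitution:
t = (0) / -6 = 0
s = (2) / 2 = 1

(1, 0)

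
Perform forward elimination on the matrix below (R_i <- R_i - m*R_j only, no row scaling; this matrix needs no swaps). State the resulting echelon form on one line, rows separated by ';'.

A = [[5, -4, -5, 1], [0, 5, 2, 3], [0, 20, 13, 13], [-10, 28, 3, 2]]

Forward elimination:
R4 <- R4 - (-2)*R1:  [  0  20  -7   4 ]
R3 <- R3 - (4)*R2:  [ 0  0  5  1 ]
R4 <- R4 - (4)*R2:  [   0    0  -15   -8 ]
R4 <- R4 - (-3)*R3:  [  0   0   0  -5 ]
Row echelon form:
[ 5  -4  -5   1 ]
[ 0   5   2   3 ]
[ 0   0   5   1 ]
[ 0   0   0  -5 ]

REF = [5 -4 -5 1; 0 5 2 3; 0 0 5 1; 0 0 0 -5]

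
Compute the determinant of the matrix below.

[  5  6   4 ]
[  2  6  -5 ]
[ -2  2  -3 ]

Forward elimination:
R2 <- R2 - (2/5)*R1:  [     0   18/5  -33/5 ]
R3 <- R3 - (-2/5)*R1:  [    0  22/5  -7/5 ]
R3 <- R3 - (11/9)*R2:  [    0     0  20/3 ]
Upper-triangular form:
[ 5     6      4 ]
[ 0  18/5  -33/5 ]
[ 0     0   20/3 ]
det(A) = (-1)^0 * (5) * (18/5) * (20/3) = 120  (0 row swaps -> sign +1)

det(A) = 120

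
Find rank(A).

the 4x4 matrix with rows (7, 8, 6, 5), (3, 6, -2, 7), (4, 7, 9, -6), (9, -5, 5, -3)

Row reduction:
R2 <- R2 - (3/7)*R1:  [     0   18/7  -32/7   34/7 ]
R3 <- R3 - (4/7)*R1:  [     0   17/7   39/7  -62/7 ]
R4 <- R4 - (9/7)*R1:  [      0  -107/7   -19/7   -66/7 ]
R3 <- R3 - (17/18)*R2:  [      0       0    89/9  -121/9 ]
R4 <- R4 - (-107/18)*R2:  [      0       0  -269/9   175/9 ]
R4 <- R4 - (-269/89)*R3:  [        0         0         0  -1886/89 ]
Row echelon form:
[ 7     8      6         5 ]
[ 0  18/7  -32/7      34/7 ]
[ 0     0   89/9    -121/9 ]
[ 0     0      0  -1886/89 ]
Nonzero rows / pivot columns: 4

rank(A) = 4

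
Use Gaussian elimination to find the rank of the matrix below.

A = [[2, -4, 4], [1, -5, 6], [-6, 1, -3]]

rank(A) = 3

Row reduction:
R2 <- R2 - (1/2)*R1:  [  0  -3   4 ]
R3 <- R3 - (-3)*R1:  [   0  -11    9 ]
R3 <- R3 - (11/3)*R2:  [     0      0  -17/3 ]
Row echelon form:
[ 2  -4      4 ]
[ 0  -3      4 ]
[ 0   0  -17/3 ]
Nonzero rows / pivot columns: 3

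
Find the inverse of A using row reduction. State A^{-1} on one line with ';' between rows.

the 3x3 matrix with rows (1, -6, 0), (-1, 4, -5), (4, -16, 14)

Gauss-Jordan on [A | I]:
R2 <- R2 - (-1)*R1:  [  0  -2  -5  |   1   1   0 ]
R3 <- R3 - (4)*R1:  [  0   8  14  |  -4   0   1 ]
R2 <- (1/-2)*R2:  [    0     1   5/2  |  -1/2  -1/2     0 ]
R1 <- R1 - (-6)*R2:  [  1   0  15  |  -2  -3   0 ]
R3 <- R3 - (8)*R2:  [  0   0  -6  |   0   4   1 ]
R3 <- (1/-6)*R3:  [    0     0     1  |     0  -2/3  -1/6 ]
R1 <- R1 - (15)*R3:  [   1    0    0  |   -2    7  5/2 ]
R2 <- R2 - (5/2)*R3:  [    0     1     0  |  -1/2   7/6  5/12 ]
Right block of [I | A^{-1}] is the inverse:
[   -2     7   5/2 ]
[ -1/2   7/6  5/12 ]
[    0  -2/3  -1/6 ]

inverse = [-2 7 5/2; -1/2 7/6 5/12; 0 -2/3 -1/6]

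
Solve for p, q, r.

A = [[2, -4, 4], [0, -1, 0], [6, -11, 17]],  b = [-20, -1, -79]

(0, 1, -4)

Forward elimination on [A|b]:
R3 <- R3 - (3)*R1:  [   0    1    5  -19 ]
R3 <- R3 - (-1)*R2:  [   0    0    5  -20 ]
Row echelon form:
[ 2  -4  4  |  -20 ]
[ 0  -1  0  |   -1 ]
[ 0   0  5  |  -20 ]
Back-substitution:
r = (-20) / 5 = -4
q = (-1) / -1 = 1
p = (-20 - (-4)*(1) - (4)*(-4)) / 2 = 0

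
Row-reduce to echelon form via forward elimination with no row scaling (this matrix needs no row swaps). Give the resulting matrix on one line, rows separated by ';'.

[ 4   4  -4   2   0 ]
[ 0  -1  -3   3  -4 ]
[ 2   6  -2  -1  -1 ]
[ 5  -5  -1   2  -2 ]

REF = [4 4 -4 2 0; 0 -1 -3 3 -4; 0 0 -12 10 -17; 0 0 0 -13/6 -61/6]

Forward elimination:
R3 <- R3 - (1/2)*R1:  [  0   4   0  -2  -1 ]
R4 <- R4 - (5/4)*R1:  [    0   -10     4  -1/2    -2 ]
R3 <- R3 - (-4)*R2:  [   0    0  -12   10  -17 ]
R4 <- R4 - (10)*R2:  [     0      0     34  -61/2     38 ]
R4 <- R4 - (-17/6)*R3:  [     0      0      0  -13/6  -61/6 ]
Row echelon form:
[ 4   4   -4      2      0 ]
[ 0  -1   -3      3     -4 ]
[ 0   0  -12     10    -17 ]
[ 0   0    0  -13/6  -61/6 ]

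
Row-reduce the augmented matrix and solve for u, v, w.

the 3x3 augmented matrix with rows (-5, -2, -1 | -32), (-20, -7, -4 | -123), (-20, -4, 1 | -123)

Forward elimination on [A|b]:
R2 <- R2 - (4)*R1:  [ 0  1  0  5 ]
R3 <- R3 - (4)*R1:  [ 0  4  5  5 ]
R3 <- R3 - (4)*R2:  [   0    0    5  -15 ]
Row echelon form:
[ -5  -2  -1  |  -32 ]
[  0   1   0  |    5 ]
[  0   0   5  |  -15 ]
Back-substitution:
w = (-15) / 5 = -3
v = (5) / 1 = 5
u = (-32 - (-2)*(5) - (-1)*(-3)) / -5 = 5

(5, 5, -3)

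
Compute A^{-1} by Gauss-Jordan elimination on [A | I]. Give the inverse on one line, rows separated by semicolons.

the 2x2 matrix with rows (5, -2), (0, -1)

inverse = [1/5 -2/5; 0 -1]

Gauss-Jordan on [A | I]:
R1 <- (1/5)*R1:  [    1  -2/5  |   1/5     0 ]
R2 <- (1/-1)*R2:  [  0   1  |   0  -1 ]
R1 <- R1 - (-2/5)*R2:  [    1     0  |   1/5  -2/5 ]
Right block of [I | A^{-1}] is the inverse:
[ 1/5  -2/5 ]
[   0    -1 ]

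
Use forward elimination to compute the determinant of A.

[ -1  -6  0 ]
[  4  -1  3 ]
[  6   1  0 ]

Forward elimination:
R2 <- R2 - (-4)*R1:  [   0  -25    3 ]
R3 <- R3 - (-6)*R1:  [   0  -35    0 ]
R3 <- R3 - (7/5)*R2:  [     0      0  -21/5 ]
Upper-triangular form:
[ -1   -6      0 ]
[  0  -25      3 ]
[  0    0  -21/5 ]
det(A) = (-1)^0 * (-1) * (-25) * (-21/5) = -105  (0 row swaps -> sign +1)

det(A) = -105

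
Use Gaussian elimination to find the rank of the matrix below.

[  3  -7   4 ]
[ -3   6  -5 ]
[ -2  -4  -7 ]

Row reduction:
R2 <- R2 - (-1)*R1:  [  0  -1  -1 ]
R3 <- R3 - (-2/3)*R1:  [     0  -26/3  -13/3 ]
R3 <- R3 - (26/3)*R2:  [    0     0  13/3 ]
Row echelon form:
[ 3  -7     4 ]
[ 0  -1    -1 ]
[ 0   0  13/3 ]
Nonzero rows / pivot columns: 3

rank(A) = 3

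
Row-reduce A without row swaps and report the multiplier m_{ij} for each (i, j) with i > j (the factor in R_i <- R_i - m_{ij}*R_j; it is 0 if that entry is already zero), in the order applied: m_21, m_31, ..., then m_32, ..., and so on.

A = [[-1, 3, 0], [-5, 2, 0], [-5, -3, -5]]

multipliers: 5, 5, 18/13

Forward elimination:
R2 <- R2 - (5)*R1:  [   0  -13    0 ]
R3 <- R3 - (5)*R1:  [   0  -18   -5 ]
R3 <- R3 - (18/13)*R2:  [  0   0  -5 ]
Multipliers (in order of application): m_{21} = 5, m_{31} = 5, m_{32} = 18/13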